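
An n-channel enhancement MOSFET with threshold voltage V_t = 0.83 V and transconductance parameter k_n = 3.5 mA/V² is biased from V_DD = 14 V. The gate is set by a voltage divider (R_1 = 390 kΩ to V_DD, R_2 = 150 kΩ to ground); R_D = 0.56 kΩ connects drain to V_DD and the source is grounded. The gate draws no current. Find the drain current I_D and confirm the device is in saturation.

V_G = V_DD·R_2/(R_1+R_2) = 14×150/540 = 3.89 V. With the source grounded, V_GS = V_G = 3.89 V.
Assume saturation: I_D = (k_n/2)(V_GS − V_t)² = (3.5/2)×(3.89 − 0.83)² = 1.75×3.06² = 16.4 mA.
V_DS = V_DD − I_D·R_D = 14 − 16.4×0.56 = 4.83 V.
Saturation requires V_DS ≥ V_GS − V_t = 3.06 V; 4.83 ≥ 3.06 ✓.

I_D ≈ 16 mA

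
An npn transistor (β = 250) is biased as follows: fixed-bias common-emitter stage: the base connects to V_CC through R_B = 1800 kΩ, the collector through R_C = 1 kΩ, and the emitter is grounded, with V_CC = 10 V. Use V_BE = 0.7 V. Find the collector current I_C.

Base loop: V_CC = I_B·R_B + V_BE, so I_B = (10 − 0.7)/1800 kΩ = 0.00517 mA.
In the active region I_C = β·I_B = 250 × 0.00517 = 1.29 mA.
Collector loop: V_CE = V_CC − I_C·R_C = 10 − 1.29×1 = 8.71 V.
Since V_CE = 8.71 V > V_CE(sat) ≈ 0.2 V, the transistor is in the active region as assumed.

I_C ≈ 1.3 mA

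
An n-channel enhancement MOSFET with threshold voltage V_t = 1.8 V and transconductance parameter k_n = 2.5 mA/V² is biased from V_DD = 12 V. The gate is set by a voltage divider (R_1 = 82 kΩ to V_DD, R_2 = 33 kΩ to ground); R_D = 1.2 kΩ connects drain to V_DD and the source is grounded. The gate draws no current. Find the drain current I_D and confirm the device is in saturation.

I_D ≈ 3.4 mA

V_G = V_DD·R_2/(R_1+R_2) = 12×33/115 = 3.44 V. With the source grounded, V_GS = V_G = 3.44 V.
Assume saturation: I_D = (k_n/2)(V_GS − V_t)² = (2.5/2)×(3.44 − 1.8)² = 1.25×1.64² = 3.38 mA.
V_DS = V_DD − I_D·R_D = 12 − 3.38×1.2 = 7.95 V.
Saturation requires V_DS ≥ V_GS − V_t = 1.64 V; 7.95 ≥ 1.64 ✓.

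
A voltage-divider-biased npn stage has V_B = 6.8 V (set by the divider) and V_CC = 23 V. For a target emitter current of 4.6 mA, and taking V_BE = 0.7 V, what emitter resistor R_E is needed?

V_E = V_B − V_BE = 6.8 − 0.7 = 6.1 V.
R_E = V_E / I_E = 6.1 / 4.6 = 1.33 kΩ.

R_E ≈ 1.3 kΩ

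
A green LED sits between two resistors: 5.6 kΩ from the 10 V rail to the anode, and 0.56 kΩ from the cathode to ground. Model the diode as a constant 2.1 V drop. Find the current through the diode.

I ≈ 1.3 mA

The two resistors are in series with the diode, so KVL gives 10 = I·5.6 + 2.1 + I·0.56.
I = (10 − 2.1) / (5.6 + 0.56) kΩ = 7.9 / 6.16 = 1.28 mA.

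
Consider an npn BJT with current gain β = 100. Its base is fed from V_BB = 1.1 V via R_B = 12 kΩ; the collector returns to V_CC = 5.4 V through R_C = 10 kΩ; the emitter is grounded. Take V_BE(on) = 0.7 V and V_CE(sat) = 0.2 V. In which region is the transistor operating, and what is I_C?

Assume active: I_B = (1.1 − 0.7)/12 = 0.0333 mA, giving I_C = β·I_B = 3.33 mA.
But then V_CE = 5.4 − 3.33×10 = -27.9 V < V_CE(sat) = 0.2 V — impossible in the active region.
So the transistor is saturated. With V_CE = 0.2 V, I_C = (V_CC − 0.2)/R_C = 5.2/10 = 0.52 mA.
Check: β·I_B = 3.33 mA > I_C = 0.52 mA, confirming saturation.

saturation; I_C ≈ 0.52 mA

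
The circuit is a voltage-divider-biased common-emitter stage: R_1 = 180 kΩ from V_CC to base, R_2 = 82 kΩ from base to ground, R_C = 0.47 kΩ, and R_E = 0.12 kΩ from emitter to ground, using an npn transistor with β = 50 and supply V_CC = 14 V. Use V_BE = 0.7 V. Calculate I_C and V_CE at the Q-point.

I_C ≈ 2.9 mA, V_CE ≈ 12 V

Thevenize the base divider: V_Th = V_CC·R_2/(R_1+R_2) = 14×82/262 = 4.38 V, R_Th = R_1‖R_2 = 56.3 kΩ.
Base-emitter loop: V_Th = I_B·R_Th + V_BE + (β+1)I_B·R_E, so I_B = (4.38 − 0.7) / (56.3 + 51×0.12) = 0.0589 mA.
I_C = β·I_B = 50×0.0589 = 2.95 mA, and I_E = (β+1)I_B = 3.01 mA.
V_CE = V_CC − I_C·R_C − I_E·R_E = 14 − 2.95×0.47 − 3.01×0.12 = 12.3 V.
V_CE = 12.3 V > 0.2 V confirms active-region operation.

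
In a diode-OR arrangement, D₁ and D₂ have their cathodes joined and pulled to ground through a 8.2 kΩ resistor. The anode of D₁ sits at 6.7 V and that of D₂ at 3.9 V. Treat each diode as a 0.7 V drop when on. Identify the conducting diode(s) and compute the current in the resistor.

Assume both conduct. Then node N would need to be at both 6.7−0.7 = 6 V and 3.9−0.7 = 3.2 V, which is impossible.
Assume only D₁ conducts: V_N = 6.7 − 0.7 = 6 V, so I_R = 6/8.2 = 0.732 mA.
Check D₂: its anode-to-cathode voltage is 3.9 − 6 = -2.1 V < 0.7 V, so it is off. The assumption is consistent.

Only D₁ conducts; I_R ≈ 0.73 mA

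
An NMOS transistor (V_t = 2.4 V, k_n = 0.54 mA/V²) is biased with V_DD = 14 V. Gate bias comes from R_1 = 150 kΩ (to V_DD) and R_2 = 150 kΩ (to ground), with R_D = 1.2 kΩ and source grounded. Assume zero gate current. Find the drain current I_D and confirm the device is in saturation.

I_D ≈ 5.7 mA

V_G = V_DD·R_2/(R_1+R_2) = 14×150/300 = 7 V. With the source grounded, V_GS = V_G = 7 V.
Assume saturation: I_D = (k_n/2)(V_GS − V_t)² = (0.54/2)×(7 − 2.4)² = 0.27×4.6² = 5.71 mA.
V_DS = V_DD − I_D·R_D = 14 − 5.71×1.2 = 7.14 V.
Saturation requires V_DS ≥ V_GS − V_t = 4.6 V; 7.14 ≥ 4.6 ✓.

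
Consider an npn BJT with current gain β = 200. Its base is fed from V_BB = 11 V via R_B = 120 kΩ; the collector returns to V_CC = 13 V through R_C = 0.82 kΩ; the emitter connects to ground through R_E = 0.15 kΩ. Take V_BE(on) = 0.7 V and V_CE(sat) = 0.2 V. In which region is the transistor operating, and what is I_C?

saturation; I_C ≈ 13 mA

Assume active: I_B = (11 − 0.7)/(120 + 201×0.15) = 0.0686 mA, I_C = β·I_B = 13.7 mA.
Then V_CE = 13 − 13.7×0.82 − 13.8×0.15 = -0.318 V < 0.2 V — the active assumption fails.
Re-solve with V_CE = 0.2 V. KCL at the emitter: V_E/R_E = (V_BB−0.7−V_E)/R_B + (V_CC−0.2−V_E)/R_C, giving V_E = 1.99 V.
I_C = (V_CC − 0.2 − V_E)/R_C = (12.8 − 1.99)/0.82 = 13.2 mA.
Check: I_B = (10.3 − 1.99)/120 = 0.0693 mA, and β·I_B = 13.9 mA > I_C, confirming saturation.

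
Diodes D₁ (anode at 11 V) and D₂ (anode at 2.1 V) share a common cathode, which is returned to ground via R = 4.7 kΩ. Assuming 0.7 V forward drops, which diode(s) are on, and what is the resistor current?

Assume both conduct. Then node N would need to be at both 11−0.7 = 10.3 V and 2.1−0.7 = 1.4 V, which is impossible.
Assume only D₁ conducts: V_N = 11 − 0.7 = 10.3 V, so I_R = 10.3/4.7 = 2.19 mA.
Check D₂: its anode-to-cathode voltage is 2.1 − 10.3 = -8.2 V < 0.7 V, so it is off. The assumption is consistent.

Only D₁ conducts; I_R ≈ 2.2 mA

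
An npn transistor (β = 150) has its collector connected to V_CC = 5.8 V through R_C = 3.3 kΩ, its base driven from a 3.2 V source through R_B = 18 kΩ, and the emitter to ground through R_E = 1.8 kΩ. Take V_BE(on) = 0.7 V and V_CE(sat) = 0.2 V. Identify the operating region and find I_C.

saturation; I_C ≈ 1.1 mA

Assume active: I_B = (3.2 − 0.7)/(18 + 151×1.8) = 0.00863 mA, I_C = β·I_B = 1.29 mA.
Then V_CE = 5.8 − 1.29×3.3 − 1.3×1.8 = -0.815 V < 0.2 V — the active assumption fails.
Re-solve with V_CE = 0.2 V. KCL at the emitter: V_E/R_E = (V_BB−0.7−V_E)/R_B + (V_CC−0.2−V_E)/R_C, giving V_E = 2.01 V.
I_C = (V_CC − 0.2 − V_E)/R_C = (5.6 − 2.01)/3.3 = 1.09 mA.
Check: I_B = (2.5 − 2.01)/18 = 0.0273 mA, and β·I_B = 4.1 mA > I_C, confirming saturation.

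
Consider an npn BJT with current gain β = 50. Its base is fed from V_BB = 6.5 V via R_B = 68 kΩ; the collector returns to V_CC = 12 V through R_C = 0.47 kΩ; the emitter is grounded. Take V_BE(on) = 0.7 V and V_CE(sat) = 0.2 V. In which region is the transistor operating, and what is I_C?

Assume active. Base-emitter loop: I_B = (V_BB − V_BE)/R_B = (6.5 − 0.7)/68 = 0.0853 mA.
I_C = β·I_B = 50×0.0853 = 4.26 mA.
V_CE = V_CC − I_C·R_C = 12 − 4.26×0.47 = 10 V > V_CE(sat), so the active-region assumption holds.

active; I_C ≈ 4.3 mA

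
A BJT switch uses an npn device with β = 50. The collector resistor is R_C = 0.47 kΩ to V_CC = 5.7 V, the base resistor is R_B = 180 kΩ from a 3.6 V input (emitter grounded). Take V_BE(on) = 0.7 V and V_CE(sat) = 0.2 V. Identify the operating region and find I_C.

Assume active. Base-emitter loop: I_B = (V_BB − V_BE)/R_B = (3.6 − 0.7)/180 = 0.0161 mA.
I_C = β·I_B = 50×0.0161 = 0.806 mA.
V_CE = V_CC − I_C·R_C = 5.7 − 0.806×0.47 = 5.32 V > V_CE(sat), so the active-region assumption holds.

active; I_C ≈ 0.81 mA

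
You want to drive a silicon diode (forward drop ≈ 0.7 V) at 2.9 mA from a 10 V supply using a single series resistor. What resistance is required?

The resistor drops V_S − V_D = 10 − 0.7 = 9.3 V at 2.9 mA.
R = 9.3 V / 2.9 mA = 3.21 kΩ.

R ≈ 3.2 kΩ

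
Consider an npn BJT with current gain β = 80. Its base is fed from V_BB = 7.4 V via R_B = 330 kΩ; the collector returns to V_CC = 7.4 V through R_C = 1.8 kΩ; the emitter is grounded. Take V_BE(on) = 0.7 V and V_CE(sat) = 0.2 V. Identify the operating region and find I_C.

active; I_C ≈ 1.6 mA

Assume active. Base-emitter loop: I_B = (V_BB − V_BE)/R_B = (7.4 − 0.7)/330 = 0.0203 mA.
I_C = β·I_B = 80×0.0203 = 1.62 mA.
V_CE = V_CC − I_C·R_C = 7.4 − 1.62×1.8 = 4.48 V > V_CE(sat), so the active-region assumption holds.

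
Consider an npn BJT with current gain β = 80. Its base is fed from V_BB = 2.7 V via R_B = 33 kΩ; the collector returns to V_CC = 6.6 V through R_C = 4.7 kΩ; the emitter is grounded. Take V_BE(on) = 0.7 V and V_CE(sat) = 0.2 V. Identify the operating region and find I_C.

Assume active: I_B = (2.7 − 0.7)/33 = 0.0606 mA, giving I_C = β·I_B = 4.85 mA.
But then V_CE = 6.6 − 4.85×4.7 = -16.2 V < V_CE(sat) = 0.2 V — impossible in the active region.
So the transistor is saturated. With V_CE = 0.2 V, I_C = (V_CC − 0.2)/R_C = 6.4/4.7 = 1.36 mA.
Check: β·I_B = 4.85 mA > I_C = 1.36 mA, confirming saturation.

saturation; I_C ≈ 1.4 mA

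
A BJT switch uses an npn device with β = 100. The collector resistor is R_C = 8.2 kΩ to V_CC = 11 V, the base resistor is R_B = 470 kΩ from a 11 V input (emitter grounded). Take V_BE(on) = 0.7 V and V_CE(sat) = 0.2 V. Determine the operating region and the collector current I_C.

saturation; I_C ≈ 1.3 mA

Assume active: I_B = (11 − 0.7)/470 = 0.0219 mA, giving I_C = β·I_B = 2.19 mA.
But then V_CE = 11 − 2.19×8.2 = -6.97 V < V_CE(sat) = 0.2 V — impossible in the active region.
So the transistor is saturated. With V_CE = 0.2 V, I_C = (V_CC − 0.2)/R_C = 10.8/8.2 = 1.32 mA.
Check: β·I_B = 2.19 mA > I_C = 1.32 mA, confirming saturation.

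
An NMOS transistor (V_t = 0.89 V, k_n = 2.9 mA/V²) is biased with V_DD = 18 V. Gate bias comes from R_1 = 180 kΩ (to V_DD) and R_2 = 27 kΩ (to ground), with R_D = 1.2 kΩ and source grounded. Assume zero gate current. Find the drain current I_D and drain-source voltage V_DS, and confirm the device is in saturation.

V_G = V_DD·R_2/(R_1+R_2) = 18×27/207 = 2.35 V. With the source grounded, V_GS = V_G = 2.35 V.
Assume saturation: I_D = (k_n/2)(V_GS − V_t)² = (2.9/2)×(2.35 − 0.89)² = 1.45×1.46² = 3.08 mA.
V_DS = V_DD − I_D·R_D = 18 − 3.08×1.2 = 14.3 V.
Saturation requires V_DS ≥ V_GS − V_t = 1.46 V; 14.3 ≥ 1.46 ✓.

I_D ≈ 3.1 mA, V_DS ≈ 14 V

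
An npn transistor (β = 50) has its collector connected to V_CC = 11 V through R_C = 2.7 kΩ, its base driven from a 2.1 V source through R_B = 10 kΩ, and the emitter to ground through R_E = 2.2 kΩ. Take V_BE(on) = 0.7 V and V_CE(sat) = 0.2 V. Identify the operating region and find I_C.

Assume active. Base-emitter loop: I_B = (V_BB − V_BE)/(R_B + (β+1)R_E) = (2.1 − 0.7)/(10 + 51×2.2) = 0.0115 mA.
I_C = β·I_B = 50×0.0115 = 0.573 mA.
V_CE = V_CC − I_C·R_C − I_E·R_E = 11 − 0.573×2.7 − 0.584×2.2 = 8.17 V > V_CE(sat), so the active-region assumption holds.

active; I_C ≈ 0.57 mA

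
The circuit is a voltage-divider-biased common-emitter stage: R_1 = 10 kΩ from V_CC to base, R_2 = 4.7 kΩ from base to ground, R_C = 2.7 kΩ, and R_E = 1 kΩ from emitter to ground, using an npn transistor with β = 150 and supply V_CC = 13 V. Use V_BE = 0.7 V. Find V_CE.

V_CE ≈ 0.54 V

Thevenize the base divider: V_Th = V_CC·R_2/(R_1+R_2) = 13×4.7/14.7 = 4.16 V, R_Th = R_1‖R_2 = 3.2 kΩ.
Base-emitter loop: V_Th = I_B·R_Th + V_BE + (β+1)I_B·R_E, so I_B = (4.16 − 0.7) / (3.2 + 151×1) = 0.0224 mA.
I_C = β·I_B = 150×0.0224 = 3.36 mA, and I_E = (β+1)I_B = 3.38 mA.
V_CE = V_CC − I_C·R_C − I_E·R_E = 13 − 3.36×2.7 − 3.38×1 = 0.537 V.
V_CE = 0.537 V > 0.2 V confirms active-region operation.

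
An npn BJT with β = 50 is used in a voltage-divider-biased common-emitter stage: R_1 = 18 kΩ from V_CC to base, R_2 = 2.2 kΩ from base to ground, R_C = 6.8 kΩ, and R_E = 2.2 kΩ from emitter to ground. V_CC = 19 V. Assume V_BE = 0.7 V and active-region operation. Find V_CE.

V_CE ≈ 14 V

Thevenize the base divider: V_Th = V_CC·R_2/(R_1+R_2) = 19×2.2/20.2 = 2.07 V, R_Th = R_1‖R_2 = 1.96 kΩ.
Base-emitter loop: V_Th = I_B·R_Th + V_BE + (β+1)I_B·R_E, so I_B = (2.07 − 0.7) / (1.96 + 51×2.2) = 0.012 mA.
I_C = β·I_B = 50×0.012 = 0.6 mA, and I_E = (β+1)I_B = 0.612 mA.
V_CE = V_CC − I_C·R_C − I_E·R_E = 19 − 0.6×6.8 − 0.612×2.2 = 13.6 V.
V_CE = 13.6 V > 0.2 V confirms active-region operation.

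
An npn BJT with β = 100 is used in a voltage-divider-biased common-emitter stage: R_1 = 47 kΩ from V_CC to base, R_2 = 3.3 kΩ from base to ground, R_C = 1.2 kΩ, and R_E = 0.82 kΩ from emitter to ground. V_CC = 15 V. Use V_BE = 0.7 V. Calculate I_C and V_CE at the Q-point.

I_C ≈ 0.33 mA, V_CE ≈ 14 V

Thevenize the base divider: V_Th = V_CC·R_2/(R_1+R_2) = 15×3.3/50.3 = 0.984 V, R_Th = R_1‖R_2 = 3.08 kΩ.
Base-emitter loop: V_Th = I_B·R_Th + V_BE + (β+1)I_B·R_E, so I_B = (0.984 − 0.7) / (3.08 + 101×0.82) = 0.00331 mA.
I_C = β·I_B = 100×0.00331 = 0.331 mA, and I_E = (β+1)I_B = 0.334 mA.
V_CE = V_CC − I_C·R_C − I_E·R_E = 15 − 0.331×1.2 − 0.334×0.82 = 14.3 V.
V_CE = 14.3 V > 0.2 V confirms active-region operation.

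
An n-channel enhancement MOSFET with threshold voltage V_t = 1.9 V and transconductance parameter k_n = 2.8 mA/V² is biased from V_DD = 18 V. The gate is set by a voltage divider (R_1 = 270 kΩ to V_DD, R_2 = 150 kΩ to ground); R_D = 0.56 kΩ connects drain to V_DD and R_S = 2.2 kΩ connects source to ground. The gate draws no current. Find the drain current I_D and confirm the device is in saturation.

V_G = V_DD·R_2/(R_1+R_2) = 18×150/420 = 6.43 V.
Assume saturation: I_D = (k_n/2)(V_GS − V_t)² with V_GS = V_G − I_D·R_S = 6.43 − 2.2·I_D.
Substituting gives 6.78·I_D² − 28.9·I_D + 28.7 = 0, with roots I_D = 1.58 or 2.69 mA.
The root I_D = 2.69 mA gives V_GS = 0.514 V ≤ V_t, so take I_D = 1.58 mA.
Then V_GS = 2.96 V and V_DS = V_DD − I_D(R_D+R_S) = 18 − 1.58×2.76 = 13.6 V.
Saturation requires V_DS ≥ V_GS − V_t = 1.06 V; 13.6 ≥ 1.06 ✓.

I_D ≈ 1.6 mA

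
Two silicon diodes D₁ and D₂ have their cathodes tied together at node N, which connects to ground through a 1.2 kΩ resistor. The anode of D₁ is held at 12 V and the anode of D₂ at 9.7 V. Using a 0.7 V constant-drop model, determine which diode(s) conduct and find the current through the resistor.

Only D₁ conducts; I_R ≈ 9.4 mA

Assume both conduct. Then node N would need to be at both 12−0.7 = 11.3 V and 9.7−0.7 = 9 V, which is impossible.
Assume only D₁ conducts: V_N = 12 − 0.7 = 11.3 V, so I_R = 11.3/1.2 = 9.42 mA.
Check D₂: its anode-to-cathode voltage is 9.7 − 11.3 = -1.6 V < 0.7 V, so it is off. The assumption is consistent.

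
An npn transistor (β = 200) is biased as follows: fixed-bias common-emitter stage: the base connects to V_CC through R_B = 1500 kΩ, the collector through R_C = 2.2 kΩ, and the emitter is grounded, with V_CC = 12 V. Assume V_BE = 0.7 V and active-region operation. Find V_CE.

Base loop: V_CC = I_B·R_B + V_BE, so I_B = (12 − 0.7)/1500 kΩ = 0.00753 mA.
In the active region I_C = β·I_B = 200 × 0.00753 = 1.51 mA.
Collector loop: V_CE = V_CC − I_C·R_C = 12 − 1.51×2.2 = 8.69 V.
Since V_CE = 8.69 V > V_CE(sat) ≈ 0.2 V, the transistor is in the active region as assumed.

V_CE ≈ 8.7 V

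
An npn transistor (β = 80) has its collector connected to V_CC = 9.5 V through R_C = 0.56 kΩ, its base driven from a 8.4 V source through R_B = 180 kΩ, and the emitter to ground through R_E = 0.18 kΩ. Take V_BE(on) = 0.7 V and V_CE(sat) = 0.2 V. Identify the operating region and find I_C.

active; I_C ≈ 3.2 mA

Assume active. Base-emitter loop: I_B = (V_BB − V_BE)/(R_B + (β+1)R_E) = (8.4 − 0.7)/(180 + 81×0.18) = 0.0396 mA.
I_C = β·I_B = 80×0.0396 = 3.17 mA.
V_CE = V_CC − I_C·R_C − I_E·R_E = 9.5 − 3.17×0.56 − 3.21×0.18 = 7.15 V > V_CE(sat), so the active-region assumption holds.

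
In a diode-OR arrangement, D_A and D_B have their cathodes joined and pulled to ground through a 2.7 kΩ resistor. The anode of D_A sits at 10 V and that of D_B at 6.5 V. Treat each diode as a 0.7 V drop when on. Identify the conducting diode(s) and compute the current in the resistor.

Only D_A conducts; I_R ≈ 3.4 mA

Assume both conduct. Then node N would need to be at both 10−0.7 = 9.3 V and 6.5−0.7 = 5.8 V, which is impossible.
Assume only D_A conducts: V_N = 10 − 0.7 = 9.3 V, so I_R = 9.3/2.7 = 3.44 mA.
Check D_B: its anode-to-cathode voltage is 6.5 − 9.3 = -2.8 V < 0.7 V, so it is off. The assumption is consistent.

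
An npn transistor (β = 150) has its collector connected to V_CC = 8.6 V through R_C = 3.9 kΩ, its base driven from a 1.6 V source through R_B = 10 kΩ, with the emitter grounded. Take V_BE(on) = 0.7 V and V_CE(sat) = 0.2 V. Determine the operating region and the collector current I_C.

Assume active: I_B = (1.6 − 0.7)/10 = 0.09 mA, giving I_C = β·I_B = 13.5 mA.
But then V_CE = 8.6 − 13.5×3.9 = -44.1 V < V_CE(sat) = 0.2 V — impossible in the active region.
So the transistor is saturated. With V_CE = 0.2 V, I_C = (V_CC − 0.2)/R_C = 8.4/3.9 = 2.15 mA.
Check: β·I_B = 13.5 mA > I_C = 2.15 mA, confirming saturation.

saturation; I_C ≈ 2.2 mA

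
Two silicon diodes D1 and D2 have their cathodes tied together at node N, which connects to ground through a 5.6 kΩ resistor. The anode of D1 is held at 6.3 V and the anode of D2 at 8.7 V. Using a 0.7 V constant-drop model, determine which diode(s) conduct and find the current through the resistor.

Assume both conduct. Then node N would need to be at both 6.3−0.7 = 5.6 V and 8.7−0.7 = 8 V, which is impossible.
Assume only D2 conducts: V_N = 8.7 − 0.7 = 8 V, so I_R = 8/5.6 = 1.43 mA.
Check D1: its anode-to-cathode voltage is 6.3 − 8 = -1.7 V < 0.7 V, so it is off. The assumption is consistent.

Only D2 conducts; I_R ≈ 1.4 mA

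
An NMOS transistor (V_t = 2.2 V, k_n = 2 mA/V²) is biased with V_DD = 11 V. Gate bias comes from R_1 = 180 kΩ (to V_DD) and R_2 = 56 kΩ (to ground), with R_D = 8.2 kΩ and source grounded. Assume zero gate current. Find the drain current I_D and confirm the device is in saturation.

V_G = V_DD·R_2/(R_1+R_2) = 11×56/236 = 2.61 V. With the source grounded, V_GS = V_G = 2.61 V.
Assume saturation: I_D = (k_n/2)(V_GS − V_t)² = (2/2)×(2.61 − 2.2)² = 1×0.41² = 0.168 mA.
V_DS = V_DD − I_D·R_D = 11 − 0.168×8.2 = 9.62 V.
Saturation requires V_DS ≥ V_GS − V_t = 0.41 V; 9.62 ≥ 0.41 ✓.

I_D ≈ 0.17 mA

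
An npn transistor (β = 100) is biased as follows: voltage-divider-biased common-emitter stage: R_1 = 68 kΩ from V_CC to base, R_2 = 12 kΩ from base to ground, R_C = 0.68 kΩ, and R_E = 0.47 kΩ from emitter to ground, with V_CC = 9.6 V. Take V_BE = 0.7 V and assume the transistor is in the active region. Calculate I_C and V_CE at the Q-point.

I_C ≈ 1.3 mA, V_CE ≈ 8.1 V

Thevenize the base divider: V_Th = V_CC·R_2/(R_1+R_2) = 9.6×12/80 = 1.44 V, R_Th = R_1‖R_2 = 10.2 kΩ.
Base-emitter loop: V_Th = I_B·R_Th + V_BE + (β+1)I_B·R_E, so I_B = (1.44 − 0.7) / (10.2 + 101×0.47) = 0.0128 mA.
I_C = β·I_B = 100×0.0128 = 1.28 mA, and I_E = (β+1)I_B = 1.3 mA.
V_CE = V_CC − I_C·R_C − I_E·R_E = 9.6 − 1.28×0.68 − 1.3×0.47 = 8.12 V.
V_CE = 8.12 V > 0.2 V confirms active-region operation.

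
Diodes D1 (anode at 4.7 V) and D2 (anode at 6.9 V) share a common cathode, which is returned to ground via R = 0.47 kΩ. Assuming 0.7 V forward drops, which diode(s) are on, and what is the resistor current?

Assume both conduct. Then node N would need to be at both 4.7−0.7 = 4 V and 6.9−0.7 = 6.2 V, which is impossible.
Assume only D2 conducts: V_N = 6.9 − 0.7 = 6.2 V, so I_R = 6.2/0.47 = 13.2 mA.
Check D1: its anode-to-cathode voltage is 4.7 − 6.2 = -1.5 V < 0.7 V, so it is off. The assumption is consistent.

Only D2 conducts; I_R ≈ 13 mA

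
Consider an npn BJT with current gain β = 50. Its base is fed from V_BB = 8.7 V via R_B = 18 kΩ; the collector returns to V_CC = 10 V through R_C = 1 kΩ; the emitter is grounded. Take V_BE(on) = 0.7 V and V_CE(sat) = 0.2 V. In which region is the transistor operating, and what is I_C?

saturation; I_C ≈ 9.8 mA

Assume active: I_B = (8.7 − 0.7)/18 = 0.444 mA, giving I_C = β·I_B = 22.2 mA.
But then V_CE = 10 − 22.2×1 = -12.2 V < V_CE(sat) = 0.2 V — impossible in the active region.
So the transistor is saturated. With V_CE = 0.2 V, I_C = (V_CC − 0.2)/R_C = 9.8/1 = 9.8 mA.
Check: β·I_B = 22.2 mA > I_C = 9.8 mA, confirming saturation.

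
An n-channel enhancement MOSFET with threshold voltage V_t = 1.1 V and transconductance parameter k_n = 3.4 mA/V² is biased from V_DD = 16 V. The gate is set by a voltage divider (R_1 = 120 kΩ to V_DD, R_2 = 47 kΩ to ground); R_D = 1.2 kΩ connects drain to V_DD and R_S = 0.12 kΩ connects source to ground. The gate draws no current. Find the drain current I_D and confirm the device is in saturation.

I_D ≈ 9.1 mA

V_G = V_DD·R_2/(R_1+R_2) = 16×47/167 = 4.5 V.
Assume saturation: I_D = (k_n/2)(V_GS − V_t)² with V_GS = V_G − I_D·R_S = 4.5 − 0.12·I_D.
Substituting gives 0.0245·I_D² − 2.39·I_D + 19.7 = 0, with roots I_D = 9.09 or 88.5 mA.
The root I_D = 88.5 mA gives V_GS = -6.11 V ≤ V_t, so take I_D = 9.09 mA.
Then V_GS = 3.41 V and V_DS = V_DD − I_D(R_D+R_S) = 16 − 9.09×1.32 = 4 V.
Saturation requires V_DS ≥ V_GS − V_t = 2.31 V; 4 ≥ 2.31 ✓.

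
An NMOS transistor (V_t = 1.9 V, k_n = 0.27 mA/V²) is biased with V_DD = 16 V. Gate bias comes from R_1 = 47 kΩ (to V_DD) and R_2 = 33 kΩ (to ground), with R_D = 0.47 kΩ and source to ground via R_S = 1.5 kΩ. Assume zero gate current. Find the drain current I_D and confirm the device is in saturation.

V_G = V_DD·R_2/(R_1+R_2) = 16×33/80 = 6.6 V.
Assume saturation: I_D = (k_n/2)(V_GS − V_t)² with V_GS = V_G − I_D·R_S = 6.6 − 1.5·I_D.
Substituting gives 0.304·I_D² − 2.9·I_D + 2.98 = 0, with roots I_D = 1.17 or 8.39 mA.
The root I_D = 8.39 mA gives V_GS = -5.98 V ≤ V_t, so take I_D = 1.17 mA.
Then V_GS = 4.84 V and V_DS = V_DD − I_D(R_D+R_S) = 16 − 1.17×1.97 = 13.7 V.
Saturation requires V_DS ≥ V_GS − V_t = 2.94 V; 13.7 ≥ 2.94 ✓.

I_D ≈ 1.2 mA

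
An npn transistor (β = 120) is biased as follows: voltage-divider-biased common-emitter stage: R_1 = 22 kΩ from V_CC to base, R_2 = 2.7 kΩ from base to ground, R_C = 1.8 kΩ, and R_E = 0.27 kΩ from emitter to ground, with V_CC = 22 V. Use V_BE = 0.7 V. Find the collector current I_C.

Thevenize the base divider: V_Th = V_CC·R_2/(R_1+R_2) = 22×2.7/24.7 = 2.4 V, R_Th = R_1‖R_2 = 2.4 kΩ.
Base-emitter loop: V_Th = I_B·R_Th + V_BE + (β+1)I_B·R_E, so I_B = (2.4 − 0.7) / (2.4 + 121×0.27) = 0.0486 mA.
I_C = β·I_B = 120×0.0486 = 5.83 mA, and I_E = (β+1)I_B = 5.88 mA.
V_CE = V_CC − I_C·R_C − I_E·R_E = 22 − 5.83×1.8 − 5.88×0.27 = 9.91 V.
V_CE = 9.91 V > 0.2 V confirms active-region operation.

I_C ≈ 5.8 mA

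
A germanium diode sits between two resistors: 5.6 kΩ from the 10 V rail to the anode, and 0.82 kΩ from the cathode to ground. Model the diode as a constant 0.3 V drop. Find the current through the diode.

The two resistors are in series with the diode, so KVL gives 10 = I·5.6 + 0.3 + I·0.82.
I = (10 − 0.3) / (5.6 + 0.82) kΩ = 9.7 / 6.42 = 1.51 mA.

I ≈ 1.5 mA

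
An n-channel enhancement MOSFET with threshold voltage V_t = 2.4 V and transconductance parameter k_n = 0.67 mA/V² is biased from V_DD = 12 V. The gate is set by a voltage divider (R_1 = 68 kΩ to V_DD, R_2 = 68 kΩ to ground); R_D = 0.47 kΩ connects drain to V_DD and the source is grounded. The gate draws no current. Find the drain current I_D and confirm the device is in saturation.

I_D ≈ 4.3 mA

V_G = V_DD·R_2/(R_1+R_2) = 12×68/136 = 6 V. With the source grounded, V_GS = V_G = 6 V.
Assume saturation: I_D = (k_n/2)(V_GS − V_t)² = (0.67/2)×(6 − 2.4)² = 0.335×3.6² = 4.34 mA.
V_DS = V_DD − I_D·R_D = 12 − 4.34×0.47 = 9.96 V.
Saturation requires V_DS ≥ V_GS − V_t = 3.6 V; 9.96 ≥ 3.6 ✓.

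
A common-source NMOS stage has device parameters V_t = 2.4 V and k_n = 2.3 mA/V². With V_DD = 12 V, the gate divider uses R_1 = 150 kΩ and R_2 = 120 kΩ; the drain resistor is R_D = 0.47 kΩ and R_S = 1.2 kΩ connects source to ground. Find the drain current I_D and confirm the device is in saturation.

V_G = V_DD·R_2/(R_1+R_2) = 12×120/270 = 5.33 V.
Assume saturation: I_D = (k_n/2)(V_GS − V_t)² with V_GS = V_G − I_D·R_S = 5.33 − 1.2·I_D.
Substituting gives 1.66·I_D² − 9.1·I_D + 9.9 = 0, with roots I_D = 1.49 or 4 mA.
The root I_D = 4 mA gives V_GS = 0.535 V ≤ V_t, so take I_D = 1.49 mA.
Then V_GS = 3.54 V and V_DS = V_DD − I_D(R_D+R_S) = 12 − 1.49×1.67 = 9.5 V.
Saturation requires V_DS ≥ V_GS − V_t = 1.14 V; 9.5 ≥ 1.14 ✓.

I_D ≈ 1.5 mA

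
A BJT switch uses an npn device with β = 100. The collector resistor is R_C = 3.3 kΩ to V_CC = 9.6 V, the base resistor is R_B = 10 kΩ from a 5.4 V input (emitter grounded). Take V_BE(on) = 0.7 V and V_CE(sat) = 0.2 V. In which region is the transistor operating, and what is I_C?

saturation; I_C ≈ 2.8 mA

Assume active: I_B = (5.4 − 0.7)/10 = 0.47 mA, giving I_C = β·I_B = 47 mA.
But then V_CE = 9.6 − 47×3.3 = -146 V < V_CE(sat) = 0.2 V — impossible in the active region.
So the transistor is saturated. With V_CE = 0.2 V, I_C = (V_CC − 0.2)/R_C = 9.4/3.3 = 2.85 mA.
Check: β·I_B = 47 mA > I_C = 2.85 mA, confirming saturation.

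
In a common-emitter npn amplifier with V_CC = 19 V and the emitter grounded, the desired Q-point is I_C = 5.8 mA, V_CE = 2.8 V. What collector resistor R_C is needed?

Collector loop: V_CC = I_C·R_C + V_CE.
R_C = (V_CC − V_CE)/I_C = (19 − 2.8)/5.8 = 2.79 kΩ.

R_C ≈ 2.8 kΩ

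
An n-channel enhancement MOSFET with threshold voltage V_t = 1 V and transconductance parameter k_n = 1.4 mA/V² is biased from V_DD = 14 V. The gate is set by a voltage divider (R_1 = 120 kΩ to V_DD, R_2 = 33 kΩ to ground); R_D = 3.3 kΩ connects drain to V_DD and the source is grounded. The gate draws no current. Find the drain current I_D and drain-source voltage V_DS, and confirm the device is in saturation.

I_D ≈ 2.9 mA, V_DS ≈ 4.6 V

V_G = V_DD·R_2/(R_1+R_2) = 14×33/153 = 3.02 V. With the source grounded, V_GS = V_G = 3.02 V.
Assume saturation: I_D = (k_n/2)(V_GS − V_t)² = (1.4/2)×(3.02 − 1)² = 0.7×2.02² = 2.86 mA.
V_DS = V_DD − I_D·R_D = 14 − 2.86×3.3 = 4.58 V.
Saturation requires V_DS ≥ V_GS − V_t = 2.02 V; 4.58 ≥ 2.02 ✓.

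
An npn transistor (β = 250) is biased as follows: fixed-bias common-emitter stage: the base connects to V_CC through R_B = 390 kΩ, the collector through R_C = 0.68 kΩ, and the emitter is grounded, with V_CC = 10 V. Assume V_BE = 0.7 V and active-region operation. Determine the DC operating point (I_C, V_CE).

I_C ≈ 6 mA, V_CE ≈ 5.9 V

Base loop: V_CC = I_B·R_B + V_BE, so I_B = (10 − 0.7)/390 kΩ = 0.0238 mA.
In the active region I_C = β·I_B = 250 × 0.0238 = 5.96 mA.
Collector loop: V_CE = V_CC − I_C·R_C = 10 − 5.96×0.68 = 5.95 V.
Since V_CE = 5.95 V > V_CE(sat) ≈ 0.2 V, the transistor is in the active region as assumed.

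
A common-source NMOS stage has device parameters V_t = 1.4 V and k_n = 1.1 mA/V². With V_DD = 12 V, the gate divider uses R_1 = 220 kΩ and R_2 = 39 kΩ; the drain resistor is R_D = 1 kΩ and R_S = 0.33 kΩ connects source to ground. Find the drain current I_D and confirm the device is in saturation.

V_G = V_DD·R_2/(R_1+R_2) = 12×39/259 = 1.81 V.
Assume saturation: I_D = (k_n/2)(V_GS − V_t)² with V_GS = V_G − I_D·R_S = 1.81 − 0.33·I_D.
Substituting gives 0.0599·I_D² − 1.15·I_D + 0.0911 = 0, with roots I_D = 0.0797 or 19.1 mA.
The root I_D = 19.1 mA gives V_GS = -4.49 V ≤ V_t, so take I_D = 0.0797 mA.
Then V_GS = 1.78 V and V_DS = V_DD − I_D(R_D+R_S) = 12 − 0.0797×1.33 = 11.9 V.
Saturation requires V_DS ≥ V_GS − V_t = 0.381 V; 11.9 ≥ 0.381 ✓.

I_D ≈ 0.08 mA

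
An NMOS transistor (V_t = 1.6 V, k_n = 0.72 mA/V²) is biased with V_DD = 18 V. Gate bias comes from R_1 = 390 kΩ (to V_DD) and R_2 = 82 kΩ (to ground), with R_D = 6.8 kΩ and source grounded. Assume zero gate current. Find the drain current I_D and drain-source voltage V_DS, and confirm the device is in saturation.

I_D ≈ 0.84 mA, V_DS ≈ 12 V

V_G = V_DD·R_2/(R_1+R_2) = 18×82/472 = 3.13 V. With the source grounded, V_GS = V_G = 3.13 V.
Assume saturation: I_D = (k_n/2)(V_GS − V_t)² = (0.72/2)×(3.13 − 1.6)² = 0.36×1.53² = 0.84 mA.
V_DS = V_DD − I_D·R_D = 18 − 0.84×6.8 = 12.3 V.
Saturation requires V_DS ≥ V_GS − V_t = 1.53 V; 12.3 ≥ 1.53 ✓.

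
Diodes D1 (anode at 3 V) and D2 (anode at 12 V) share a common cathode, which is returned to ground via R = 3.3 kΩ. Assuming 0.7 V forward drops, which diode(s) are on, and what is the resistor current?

Only D2 conducts; I_R ≈ 3.4 mA

Assume both conduct. Then node N would need to be at both 3−0.7 = 2.3 V and 12−0.7 = 11.3 V, which is impossible.
Assume only D2 conducts: V_N = 12 − 0.7 = 11.3 V, so I_R = 11.3/3.3 = 3.42 mA.
Check D1: its anode-to-cathode voltage is 3 − 11.3 = -8.3 V < 0.7 V, so it is off. The assumption is consistent.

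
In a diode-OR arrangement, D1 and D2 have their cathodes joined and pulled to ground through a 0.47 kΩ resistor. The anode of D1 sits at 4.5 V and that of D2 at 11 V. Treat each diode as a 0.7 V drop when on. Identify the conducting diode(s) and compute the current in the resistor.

Only D2 conducts; I_R ≈ 22 mA

Assume both conduct. Then node N would need to be at both 4.5−0.7 = 3.8 V and 11−0.7 = 10.3 V, which is impossible.
Assume only D2 conducts: V_N = 11 − 0.7 = 10.3 V, so I_R = 10.3/0.47 = 21.9 mA.
Check D1: its anode-to-cathode voltage is 4.5 − 10.3 = -5.8 V < 0.7 V, so it is off. The assumption is consistent.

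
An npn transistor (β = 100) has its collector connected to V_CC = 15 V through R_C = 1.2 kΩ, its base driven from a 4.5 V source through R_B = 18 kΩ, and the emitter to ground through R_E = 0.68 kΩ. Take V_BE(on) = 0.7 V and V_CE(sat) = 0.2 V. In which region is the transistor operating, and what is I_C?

active; I_C ≈ 4.4 mA

Assume active. Base-emitter loop: I_B = (V_BB − V_BE)/(R_B + (β+1)R_E) = (4.5 − 0.7)/(18 + 101×0.68) = 0.0438 mA.
I_C = β·I_B = 100×0.0438 = 4.38 mA.
V_CE = V_CC − I_C·R_C − I_E·R_E = 15 − 4.38×1.2 − 4.43×0.68 = 6.73 V > V_CE(sat), so the active-region assumption holds.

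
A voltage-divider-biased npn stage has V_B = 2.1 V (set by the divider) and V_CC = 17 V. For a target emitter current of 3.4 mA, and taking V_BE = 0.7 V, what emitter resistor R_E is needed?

V_E = V_B − V_BE = 2.1 − 0.7 = 1.4 V.
R_E = V_E / I_E = 1.4 / 3.4 = 0.412 kΩ.

R_E ≈ 0.41 kΩ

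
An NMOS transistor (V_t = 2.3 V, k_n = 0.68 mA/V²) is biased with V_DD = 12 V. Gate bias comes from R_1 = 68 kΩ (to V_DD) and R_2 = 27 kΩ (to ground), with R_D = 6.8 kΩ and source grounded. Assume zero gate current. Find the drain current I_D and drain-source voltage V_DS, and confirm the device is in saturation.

I_D ≈ 0.42 mA, V_DS ≈ 9.1 V

V_G = V_DD·R_2/(R_1+R_2) = 12×27/95 = 3.41 V. With the source grounded, V_GS = V_G = 3.41 V.
Assume saturation: I_D = (k_n/2)(V_GS − V_t)² = (0.68/2)×(3.41 − 2.3)² = 0.34×1.11² = 0.419 mA.
V_DS = V_DD − I_D·R_D = 12 − 0.419×6.8 = 9.15 V.
Saturation requires V_DS ≥ V_GS − V_t = 1.11 V; 9.15 ≥ 1.11 ✓.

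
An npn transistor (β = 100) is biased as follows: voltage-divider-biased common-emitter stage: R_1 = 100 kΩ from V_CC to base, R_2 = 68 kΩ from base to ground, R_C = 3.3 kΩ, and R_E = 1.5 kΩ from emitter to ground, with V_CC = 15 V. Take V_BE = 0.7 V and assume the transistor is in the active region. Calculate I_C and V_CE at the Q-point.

Thevenize the base divider: V_Th = V_CC·R_2/(R_1+R_2) = 15×68/168 = 6.07 V, R_Th = R_1‖R_2 = 40.5 kΩ.
Base-emitter loop: V_Th = I_B·R_Th + V_BE + (β+1)I_B·R_E, so I_B = (6.07 − 0.7) / (40.5 + 101×1.5) = 0.028 mA.
I_C = β·I_B = 100×0.028 = 2.8 mA, and I_E = (β+1)I_B = 2.83 mA.
V_CE = V_CC − I_C·R_C − I_E·R_E = 15 − 2.8×3.3 − 2.83×1.5 = 1.53 V.
V_CE = 1.53 V > 0.2 V confirms active-region operation.

I_C ≈ 2.8 mA, V_CE ≈ 1.5 V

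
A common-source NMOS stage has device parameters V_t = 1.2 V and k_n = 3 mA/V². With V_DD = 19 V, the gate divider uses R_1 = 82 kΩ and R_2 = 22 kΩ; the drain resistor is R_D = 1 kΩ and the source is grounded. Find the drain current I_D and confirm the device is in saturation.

I_D ≈ 12 mA

V_G = V_DD·R_2/(R_1+R_2) = 19×22/104 = 4.02 V. With the source grounded, V_GS = V_G = 4.02 V.
Assume saturation: I_D = (k_n/2)(V_GS − V_t)² = (3/2)×(4.02 − 1.2)² = 1.5×2.82² = 11.9 mA.
V_DS = V_DD − I_D·R_D = 19 − 11.9×1 = 7.08 V.
Saturation requires V_DS ≥ V_GS − V_t = 2.82 V; 7.08 ≥ 2.82 ✓.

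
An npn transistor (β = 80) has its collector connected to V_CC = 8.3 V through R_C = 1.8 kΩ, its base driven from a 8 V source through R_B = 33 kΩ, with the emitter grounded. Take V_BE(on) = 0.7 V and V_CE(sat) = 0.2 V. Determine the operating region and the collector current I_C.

saturation; I_C ≈ 4.5 mA

Assume active: I_B = (8 − 0.7)/33 = 0.221 mA, giving I_C = β·I_B = 17.7 mA.
But then V_CE = 8.3 − 17.7×1.8 = -23.6 V < V_CE(sat) = 0.2 V — impossible in the active region.
So the transistor is saturated. With V_CE = 0.2 V, I_C = (V_CC − 0.2)/R_C = 8.1/1.8 = 4.5 mA.
Check: β·I_B = 17.7 mA > I_C = 4.5 mA, confirming saturation.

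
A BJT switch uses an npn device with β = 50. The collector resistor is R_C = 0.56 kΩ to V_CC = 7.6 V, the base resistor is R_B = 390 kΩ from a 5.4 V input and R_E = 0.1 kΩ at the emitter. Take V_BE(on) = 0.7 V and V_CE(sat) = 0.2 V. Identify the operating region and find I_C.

active; I_C ≈ 0.59 mA

Assume active. Base-emitter loop: I_B = (V_BB − V_BE)/(R_B + (β+1)R_E) = (5.4 − 0.7)/(390 + 51×0.1) = 0.0119 mA.
I_C = β·I_B = 50×0.0119 = 0.595 mA.
V_CE = V_CC − I_C·R_C − I_E·R_E = 7.6 − 0.595×0.56 − 0.607×0.1 = 7.21 V > V_CE(sat), so the active-region assumption holds.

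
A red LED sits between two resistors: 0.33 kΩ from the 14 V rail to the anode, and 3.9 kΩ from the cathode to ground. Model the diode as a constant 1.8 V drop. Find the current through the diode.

I ≈ 2.9 mA

The two resistors are in series with the diode, so KVL gives 14 = I·0.33 + 1.8 + I·3.9.
I = (14 − 1.8) / (0.33 + 3.9) kΩ = 12.2 / 4.23 = 2.88 mA.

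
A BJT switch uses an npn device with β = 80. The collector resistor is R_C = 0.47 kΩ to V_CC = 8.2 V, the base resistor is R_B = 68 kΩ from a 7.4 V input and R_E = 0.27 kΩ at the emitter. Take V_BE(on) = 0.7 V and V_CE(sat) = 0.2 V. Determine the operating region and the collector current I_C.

Assume active. Base-emitter loop: I_B = (V_BB − V_BE)/(R_B + (β+1)R_E) = (7.4 − 0.7)/(68 + 81×0.27) = 0.0746 mA.
I_C = β·I_B = 80×0.0746 = 5.96 mA.
V_CE = V_CC − I_C·R_C − I_E·R_E = 8.2 − 5.96×0.47 − 6.04×0.27 = 3.77 V > V_CE(sat), so the active-region assumption holds.

active; I_C ≈ 6 mA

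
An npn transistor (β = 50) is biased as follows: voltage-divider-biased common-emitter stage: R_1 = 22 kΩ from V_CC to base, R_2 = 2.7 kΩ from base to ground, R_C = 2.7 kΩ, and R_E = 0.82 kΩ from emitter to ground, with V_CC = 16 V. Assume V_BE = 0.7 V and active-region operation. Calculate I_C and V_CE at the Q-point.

Thevenize the base divider: V_Th = V_CC·R_2/(R_1+R_2) = 16×2.7/24.7 = 1.75 V, R_Th = R_1‖R_2 = 2.4 kΩ.
Base-emitter loop: V_Th = I_B·R_Th + V_BE + (β+1)I_B·R_E, so I_B = (1.75 − 0.7) / (2.4 + 51×0.82) = 0.0237 mA.
I_C = β·I_B = 50×0.0237 = 1.19 mA, and I_E = (β+1)I_B = 1.21 mA.
V_CE = V_CC − I_C·R_C − I_E·R_E = 16 − 1.19×2.7 − 1.21×0.82 = 11.8 V.
V_CE = 11.8 V > 0.2 V confirms active-region operation.

I_C ≈ 1.2 mA, V_CE ≈ 12 V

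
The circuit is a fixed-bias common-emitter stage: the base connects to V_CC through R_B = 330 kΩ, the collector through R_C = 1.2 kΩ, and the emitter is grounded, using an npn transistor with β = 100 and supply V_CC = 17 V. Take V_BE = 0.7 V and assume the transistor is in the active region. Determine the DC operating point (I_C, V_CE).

I_C ≈ 4.9 mA, V_CE ≈ 11 V

Base loop: V_CC = I_B·R_B + V_BE, so I_B = (17 − 0.7)/330 kΩ = 0.0494 mA.
In the active region I_C = β·I_B = 100 × 0.0494 = 4.94 mA.
Collector loop: V_CE = V_CC − I_C·R_C = 17 − 4.94×1.2 = 11.1 V.
Since V_CE = 11.1 V > V_CE(sat) ≈ 0.2 V, the transistor is in the active region as assumed.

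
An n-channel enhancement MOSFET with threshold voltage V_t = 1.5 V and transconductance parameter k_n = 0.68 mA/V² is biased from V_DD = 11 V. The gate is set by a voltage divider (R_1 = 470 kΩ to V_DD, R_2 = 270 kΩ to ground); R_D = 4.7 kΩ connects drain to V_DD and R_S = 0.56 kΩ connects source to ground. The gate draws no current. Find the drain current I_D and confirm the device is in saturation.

I_D ≈ 1.2 mA

V_G = V_DD·R_2/(R_1+R_2) = 11×270/740 = 4.01 V.
Assume saturation: I_D = (k_n/2)(V_GS − V_t)² with V_GS = V_G − I_D·R_S = 4.01 − 0.56·I_D.
Substituting gives 0.107·I_D² − 1.96·I_D + 2.15 = 0, with roots I_D = 1.17 or 17.2 mA.
The root I_D = 17.2 mA gives V_GS = -5.61 V ≤ V_t, so take I_D = 1.17 mA.
Then V_GS = 3.36 V and V_DS = V_DD − I_D(R_D+R_S) = 11 − 1.17×5.26 = 4.83 V.
Saturation requires V_DS ≥ V_GS − V_t = 1.86 V; 4.83 ≥ 1.86 ✓.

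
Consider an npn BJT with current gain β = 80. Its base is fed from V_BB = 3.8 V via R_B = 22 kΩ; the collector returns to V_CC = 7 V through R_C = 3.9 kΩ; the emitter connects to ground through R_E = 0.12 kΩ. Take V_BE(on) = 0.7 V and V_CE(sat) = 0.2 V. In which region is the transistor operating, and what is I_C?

saturation; I_C ≈ 1.7 mA

Assume active: I_B = (3.8 − 0.7)/(22 + 81×0.12) = 0.0977 mA, I_C = β·I_B = 7.82 mA.
Then V_CE = 7 − 7.82×3.9 − 7.92×0.12 = -24.4 V < 0.2 V — the active assumption fails.
Re-solve with V_CE = 0.2 V. KCL at the emitter: V_E/R_E = (V_BB−0.7−V_E)/R_B + (V_CC−0.2−V_E)/R_C, giving V_E = 0.218 V.
I_C = (V_CC − 0.2 − V_E)/R_C = (6.8 − 0.218)/3.9 = 1.69 mA.
Check: I_B = (3.1 − 0.218)/22 = 0.131 mA, and β·I_B = 10.5 mA > I_C, confirming saturation.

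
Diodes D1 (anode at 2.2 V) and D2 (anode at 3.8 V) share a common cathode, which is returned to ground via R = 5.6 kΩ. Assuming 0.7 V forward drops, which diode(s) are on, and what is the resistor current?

Only D2 conducts; I_R ≈ 0.55 mA

Assume both conduct. Then node N would need to be at both 2.2−0.7 = 1.5 V and 3.8−0.7 = 3.1 V, which is impossible.
Assume only D2 conducts: V_N = 3.8 − 0.7 = 3.1 V, so I_R = 3.1/5.6 = 0.554 mA.
Check D1: its anode-to-cathode voltage is 2.2 − 3.1 = -0.9 V < 0.7 V, so it is off. The assumption is consistent.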